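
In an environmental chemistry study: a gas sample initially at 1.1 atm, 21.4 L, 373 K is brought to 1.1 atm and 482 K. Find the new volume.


P1V1/T1 = P2V2/T2
V2 = P1V1T2/(T1P2)
= 1.1×21.4×482/(373×1.1)
= 27.654 L

27.654 L


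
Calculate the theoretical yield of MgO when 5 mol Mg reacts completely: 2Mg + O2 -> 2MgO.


Mole ratio MgO:Mg = 2:2
n(MgO) = 5 × 2/2 = 5.000 mol
mass = 5.000 × 40.31 = 201.55 g

201.55 g


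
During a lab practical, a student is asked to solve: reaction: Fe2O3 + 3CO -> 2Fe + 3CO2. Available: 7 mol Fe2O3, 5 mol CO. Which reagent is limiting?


Mole ratio available / coefficient:
  Fe2O3: 7/1 = 7.000
  CO: 5/3 = 1.667
Smaller ratio is limiting.

CO


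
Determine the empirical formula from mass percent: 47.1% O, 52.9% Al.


Assume 100 g sample. Moles of each element:
  O: 47.1/16.0 = 2.944 mol
  Al: 52.9/26.98 = 1.961 mol
Divide by smallest (1.961):
  O: 2.944/1.961 = 1.5
  Al: 1.961/1.961 = 1.0
Multiply all ratios by 2 to obtain whole numbers.
Empirical formula: Al2O3

Al2O3


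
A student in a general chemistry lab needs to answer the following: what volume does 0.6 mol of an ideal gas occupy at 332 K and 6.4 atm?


PV = nRT  (R = 0.08206 L·atm/(mol·K))
V = nRT/P = 0.6×0.08206×332/6.4
= 2.554 L

2.554 L


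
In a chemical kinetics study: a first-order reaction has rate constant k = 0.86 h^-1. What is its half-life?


t½ = ln2/k = 0.693147/(0.86 h^-1)
= 0.8060 h

0.8060 h


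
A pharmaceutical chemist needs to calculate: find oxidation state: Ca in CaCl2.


Group 2 metal: +2
Oxidation number: +2

+2


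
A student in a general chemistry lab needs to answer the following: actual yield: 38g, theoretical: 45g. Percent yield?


% yield = actual/theoretical × 100
= 38/45 × 100
= 84.44%

84.44%


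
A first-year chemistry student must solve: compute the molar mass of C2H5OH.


M(C2H5OH) = 2×12.01 + 6×1.008 + 1×16.0
= 24.02 + 6.05 + 16.0
= 46.07 g/mol

46.07 g/mol


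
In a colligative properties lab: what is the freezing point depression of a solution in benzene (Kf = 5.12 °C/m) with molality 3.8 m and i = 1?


ΔTf = Kf × m × i
= 5.12 × 3.8 × 1
= 19.456 °C

19.456 °C


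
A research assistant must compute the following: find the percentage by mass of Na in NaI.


M(NaI) = 1×22.99 + 1×126.9 = 149.89 g/mol
Mass of Na = 1 × 22.99 = 22.99 g/mol
% Na = 22.99/149.89 × 100 = 15.34%

15.34%


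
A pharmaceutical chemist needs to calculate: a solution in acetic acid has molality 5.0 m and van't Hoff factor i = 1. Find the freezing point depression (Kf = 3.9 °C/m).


ΔTf = Kf × m × i
= 3.9 × 5.0 × 1
= 19.5 °C

19.5 °C


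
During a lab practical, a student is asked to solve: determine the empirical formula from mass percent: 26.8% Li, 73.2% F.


Assume 100 g sample. Moles of each element:
  Li: 26.8/6.94 = 3.862 mol
  F: 73.2/19.0 = 3.853 mol
Divide by smallest (3.853):
  Li: 3.862/3.853 = 1.0
  F: 3.853/3.853 = 1.0
Empirical formula: LiF

LiF


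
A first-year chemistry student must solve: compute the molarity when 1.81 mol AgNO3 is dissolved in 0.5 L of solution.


M = n/V = 1.81/0.5 = 3.620 mol/L

3.620 M


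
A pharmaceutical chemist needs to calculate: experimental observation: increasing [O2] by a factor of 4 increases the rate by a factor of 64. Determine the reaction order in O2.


rate ∝ [O2]^n
4^n = 64 → n = 3
Order in O2: 3

3


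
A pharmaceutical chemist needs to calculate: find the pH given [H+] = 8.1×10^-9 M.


pH = -log10([H+]) = -log10(8.1×10^-9)
= 9 - log10(8.1)
= 9 - 0.91
= 8.09

8.09


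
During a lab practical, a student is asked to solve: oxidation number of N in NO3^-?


x + 3(-2) = -1, so x = +5
Oxidation number: +5

+5


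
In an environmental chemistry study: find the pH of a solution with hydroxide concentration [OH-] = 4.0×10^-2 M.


pOH = -log10([OH-]) = -log10(4.0×10^-2)
= 2 - log10(4.0) = 1.4
pH = 14 - pOH = 14 - 1.4 = 12.6

12.6


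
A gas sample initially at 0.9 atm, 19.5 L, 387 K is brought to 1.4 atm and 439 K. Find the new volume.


P1V1/T1 = P2V2/T2
V2 = P1V1T2/(T1P2)
= 0.9×19.5×439/(387×1.4)
= 14.22 L

14.22 L


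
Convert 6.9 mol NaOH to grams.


M(NaOH) = 40.0 g/mol
mass = n × M = 6.9 × 40.0 = 276.00 g

276.00 g


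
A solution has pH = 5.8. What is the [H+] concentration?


[H+] = 10^(-pH) = 10^(-5.8)
= 1.58×10^-6 M

1.58×10^-6 M


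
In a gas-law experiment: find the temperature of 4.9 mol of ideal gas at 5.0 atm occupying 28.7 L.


PV = nRT  (R = 0.08206 L·atm/(mol·K))
T = PV/(nR) = 5.0×28.7/(4.9×0.08206)
= 143.50/0.402094
= 356.88 K

356.88 K


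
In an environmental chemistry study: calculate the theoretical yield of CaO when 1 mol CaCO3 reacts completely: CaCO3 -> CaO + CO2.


Mole ratio CaO:CaCO3 = 1:1
n(CaO) = 1 × 1/1 = 1.000 mol
mass = 1.000 × 56.08 = 56.08 g

56.08 g


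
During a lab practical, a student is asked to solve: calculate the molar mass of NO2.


M(NO2) = 1×14.01 + 2×16.0
= 14.01 + 32.0
= 46.01 g/mol

46.01 g/mol


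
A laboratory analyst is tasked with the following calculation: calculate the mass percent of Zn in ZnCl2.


M(ZnCl2) = 1×65.38 + 2×35.45 = 136.28 g/mol
Mass of Zn = 1 × 65.38 = 65.38 g/mol
% Zn = 65.38/136.28 × 100 = 47.97%

47.97%


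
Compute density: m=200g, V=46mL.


ρ = mass/volume
= 200/46
= 4.348 g/mL

4.348 g/mL


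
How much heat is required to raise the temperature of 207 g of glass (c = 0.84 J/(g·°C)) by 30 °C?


q = mcΔT = 207 × 0.84 × 30
= 5216.40 J

5216.40 J


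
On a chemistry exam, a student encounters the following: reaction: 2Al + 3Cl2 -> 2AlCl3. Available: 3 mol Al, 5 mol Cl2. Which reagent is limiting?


Mole ratio available / coefficient:
  Al: 3/2 = 1.500
  Cl2: 5/3 = 1.667
Smaller ratio is limiting.

Al


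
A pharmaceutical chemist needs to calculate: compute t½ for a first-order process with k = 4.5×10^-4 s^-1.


t½ = ln2/k = 0.693147/(4.5×10^-4 s^-1)
= 1540 s

1540 s


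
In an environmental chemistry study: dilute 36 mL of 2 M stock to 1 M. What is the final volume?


C1V1 = C2V2
2 × 36 = 1 × V2
V2 = 72/1 = 72.0 mL

72.0 mL


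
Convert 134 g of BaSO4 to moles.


M(BaSO4) = 233.4 g/mol
n = mass/M = 134/233.4 = 0.5741 mol

0.5741 mol


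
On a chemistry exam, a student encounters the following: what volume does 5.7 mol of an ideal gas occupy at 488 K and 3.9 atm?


PV = nRT  (R = 0.08206 L·atm/(mol·K))
V = nRT/P = 5.7×0.08206×488/3.9
= 58.528 L

58.528 L


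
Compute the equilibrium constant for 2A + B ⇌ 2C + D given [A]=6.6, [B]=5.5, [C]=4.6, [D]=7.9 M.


Kc = [C]^2[D]/([A]^2[B])
= (4.6^2 × 7.9^1)/(6.6^2 × 5.5^1)
= 167.164/239.58
= 0.6977

0.6977


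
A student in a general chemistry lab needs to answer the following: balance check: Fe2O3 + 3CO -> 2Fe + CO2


Equation: Fe2O3 + 3CO -> 2Fe + CO2
Check atoms: C: 3≠1, Fe: 2=2, O: 6≠2
Not balanced

No, not balanced


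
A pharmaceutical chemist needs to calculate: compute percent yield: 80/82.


% yield = actual/theoretical × 100
= 80/82 × 100
= 97.56%

97.56%


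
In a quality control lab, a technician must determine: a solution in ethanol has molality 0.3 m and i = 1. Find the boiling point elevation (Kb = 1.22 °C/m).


ΔTb = Kb × m × i
= 1.22 × 0.3 × 1
= 0.366 °C

0.366 °C


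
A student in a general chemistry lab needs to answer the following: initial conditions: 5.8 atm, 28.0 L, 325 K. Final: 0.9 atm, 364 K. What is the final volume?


P1V1/T1 = P2V2/T2
V2 = P1V1T2/(T1P2)
= 5.8×28.0×364/(325×0.9)
= 202.098 L

202.098 L


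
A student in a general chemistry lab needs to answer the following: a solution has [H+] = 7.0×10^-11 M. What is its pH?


pH = -log10([H+]) = -log10(7.0×10^-11)
= 11 - log10(7.0)
= 11 - 0.85
= 10.15

10.15


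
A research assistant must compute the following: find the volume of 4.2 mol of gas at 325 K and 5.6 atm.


PV = nRT  (R = 0.08206 L·atm/(mol·K))
V = nRT/P = 4.2×0.08206×325/5.6
= 20.002 L

20.002 L


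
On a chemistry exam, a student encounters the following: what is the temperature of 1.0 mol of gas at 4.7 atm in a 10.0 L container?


PV = nRT  (R = 0.08206 L·atm/(mol·K))
T = PV/(nR) = 4.7×10.0/(1.0×0.08206)
= 47.00/0.082060
= 572.75 K

572.75 K


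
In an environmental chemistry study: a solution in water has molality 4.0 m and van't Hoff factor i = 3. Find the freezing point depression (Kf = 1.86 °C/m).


ΔTf = Kf × m × i
= 1.86 × 4.0 × 3
= 22.32 °C

22.32 °C


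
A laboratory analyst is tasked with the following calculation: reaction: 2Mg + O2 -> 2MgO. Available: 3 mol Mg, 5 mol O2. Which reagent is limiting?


Mole ratio available / coefficient:
  Mg: 3/2 = 1.500
  O2: 5/1 = 5.000
Smaller ratio is limiting.

Mg


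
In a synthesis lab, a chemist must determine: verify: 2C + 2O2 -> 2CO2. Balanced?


Equation: 2C + 2O2 -> 2CO2
Check atoms: C: 2=2, O: 4=4
Balanced

Yes, balanced


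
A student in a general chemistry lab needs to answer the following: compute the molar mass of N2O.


M(N2O) = 2×14.01 + 1×16.0
= 28.02 + 16.0
= 44.02 g/mol

44.02 g/mol


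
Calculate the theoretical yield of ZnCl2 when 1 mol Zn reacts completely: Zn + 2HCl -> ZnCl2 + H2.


Mole ratio ZnCl2:Zn = 1:1
n(ZnCl2) = 1 × 1/1 = 1.000 mol
mass = 1.000 × 136.28 = 136.28 g

136.28 g


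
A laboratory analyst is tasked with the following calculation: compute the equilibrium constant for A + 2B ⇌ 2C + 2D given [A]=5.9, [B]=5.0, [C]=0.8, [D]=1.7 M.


Kc = [C]^2[D]^2/([A][B]^2)
= (0.8^2 × 1.7^2)/(5.9^1 × 5.0^2)
= 1.8496/147.5
= 0.01254

0.01254


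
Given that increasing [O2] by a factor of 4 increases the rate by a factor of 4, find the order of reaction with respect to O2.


rate ∝ [O2]^n
4^n = 4 → n = 1
Order in O2: 1

1


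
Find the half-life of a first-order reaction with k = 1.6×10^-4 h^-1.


t½ = ln2/k = 0.693147/(1.6×10^-4 h^-1)
= 4332 h

4332 h


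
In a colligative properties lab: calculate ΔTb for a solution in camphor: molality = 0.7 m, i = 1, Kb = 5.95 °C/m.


ΔTb = Kb × m × i
= 5.95 × 0.7 × 1
= 4.165 °C

4.165 °C


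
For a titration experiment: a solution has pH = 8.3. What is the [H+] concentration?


[H+] = 10^(-pH) = 10^(-8.3)
= 5.01×10^-9 M

5.01×10^-9 M


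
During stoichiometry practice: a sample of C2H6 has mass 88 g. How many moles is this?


M(C2H6) = 30.07 g/mol
n = mass/M = 88/30.07 = 2.9265 mol

2.9265 mol


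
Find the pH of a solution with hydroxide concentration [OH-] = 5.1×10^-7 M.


pOH = -log10([OH-]) = -log10(5.1×10^-7)
= 7 - log10(5.1) = 6.29
pH = 14 - pOH = 14 - 6.29 = 7.71

7.71


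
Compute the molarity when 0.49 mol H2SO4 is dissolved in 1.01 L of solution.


M = n/V = 0.49/1.01 = 0.485 mol/L

0.485 M


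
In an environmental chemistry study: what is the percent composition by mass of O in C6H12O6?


M(C6H12O6) = 6×12.01 + 12×1.008 + 6×16.0 = 180.156 g/mol
Mass of O = 6 × 16.0 = 96.00 g/mol
% O = 96.00/180.156 × 100 = 53.29%

53.29%


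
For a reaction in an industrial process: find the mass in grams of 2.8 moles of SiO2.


M(SiO2) = 60.09 g/mol
mass = n × M = 2.8 × 60.09 = 168.25 g

168.25 g


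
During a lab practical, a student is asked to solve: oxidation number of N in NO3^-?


x + 3(-2) = -1, so x = +5
Oxidation number: +5

+5


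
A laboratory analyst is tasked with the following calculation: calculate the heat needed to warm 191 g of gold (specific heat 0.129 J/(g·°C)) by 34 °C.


q = mcΔT = 191 × 0.129 × 34
= 837.73 J

837.73 J


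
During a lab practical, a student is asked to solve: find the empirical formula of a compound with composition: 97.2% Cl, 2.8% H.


Assume 100 g sample. Moles of each element:
  Cl: 97.2/35.45 = 2.742 mol
  H: 2.8/1.008 = 2.778 mol
Divide by smallest (2.742):
  Cl: 2.742/2.742 = 1.0
  H: 2.778/2.742 = 1.01
Empirical formula: HCl

HCl


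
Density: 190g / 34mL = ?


ρ = mass/volume
= 190/34
= 5.588 g/mL

5.588 g/mL


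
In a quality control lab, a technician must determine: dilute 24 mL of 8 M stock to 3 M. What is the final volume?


C1V1 = C2V2
8 × 24 = 3 × V2
V2 = 192/3 = 64.0 mL

64.0 mL


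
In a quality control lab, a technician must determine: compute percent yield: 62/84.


% yield = actual/theoretical × 100
= 62/84 × 100
= 73.81%

73.81%


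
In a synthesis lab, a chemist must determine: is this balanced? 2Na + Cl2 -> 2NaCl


Equation: 2Na + Cl2 -> 2NaCl
Check atoms: Cl: 2=2, Na: 2=2
Balanced

Yes, balanced


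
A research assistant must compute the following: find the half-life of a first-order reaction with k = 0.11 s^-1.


t½ = ln2/k = 0.693147/(0.11 s^-1)
= 6.301 s

6.301 s


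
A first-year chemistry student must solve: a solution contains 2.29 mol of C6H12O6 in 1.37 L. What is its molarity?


M = n/V = 2.29/1.37 = 1.672 mol/L

1.672 M


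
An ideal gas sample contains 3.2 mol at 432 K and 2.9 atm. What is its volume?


PV = nRT  (R = 0.08206 L·atm/(mol·K))
V = nRT/P = 3.2×0.08206×432/2.9
= 39.117 L

39.117 L


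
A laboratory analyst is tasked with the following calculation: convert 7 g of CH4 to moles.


M(CH4) = 16.04 g/mol
n = mass/M = 7/16.04 = 0.4364 mol

0.4364 mol


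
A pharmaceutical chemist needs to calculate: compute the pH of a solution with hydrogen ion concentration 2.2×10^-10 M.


pH = -log10([H+]) = -log10(2.2×10^-10)
= 10 - log10(2.2)
= 10 - 0.34
= 9.66

9.66


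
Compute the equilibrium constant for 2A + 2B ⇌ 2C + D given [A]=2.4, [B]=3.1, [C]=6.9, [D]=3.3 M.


Kc = [C]^2[D]/([A]^2[B]^2)
= (6.9^2 × 3.3^1)/(2.4^2 × 3.1^2)
= 157.113/55.3536
= 2.838

2.838


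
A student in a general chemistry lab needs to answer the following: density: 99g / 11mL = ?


ρ = mass/volume
= 99/11
= 9.0 g/mL

9.0 g/mL


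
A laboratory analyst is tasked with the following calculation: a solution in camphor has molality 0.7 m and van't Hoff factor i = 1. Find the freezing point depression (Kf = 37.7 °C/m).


ΔTf = Kf × m × i
= 37.7 × 0.7 × 1
= 26.39 °C

26.39 °C


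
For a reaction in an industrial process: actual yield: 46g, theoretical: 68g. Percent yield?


% yield = actual/theoretical × 100
= 46/68 × 100
= 67.65%

67.65%


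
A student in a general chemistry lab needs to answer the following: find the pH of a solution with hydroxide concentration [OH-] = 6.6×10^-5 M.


pOH = -log10([OH-]) = -log10(6.6×10^-5)
= 5 - log10(6.6) = 4.18
pH = 14 - pOH = 14 - 4.18 = 9.82

9.82


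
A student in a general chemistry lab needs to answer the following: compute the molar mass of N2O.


M(N2O) = 2×14.01 + 1×16.0
= 28.02 + 16.0
= 44.02 g/mol

44.02 g/mol


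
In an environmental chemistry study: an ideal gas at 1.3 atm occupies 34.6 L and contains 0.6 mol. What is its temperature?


PV = nRT  (R = 0.08206 L·atm/(mol·K))
T = PV/(nR) = 1.3×34.6/(0.6×0.08206)
= 44.98/0.049236
= 913.56 K

913.56 K


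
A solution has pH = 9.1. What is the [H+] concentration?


[H+] = 10^(-pH) = 10^(-9.1)
= 7.94×10^-10 M

7.94×10^-10 M


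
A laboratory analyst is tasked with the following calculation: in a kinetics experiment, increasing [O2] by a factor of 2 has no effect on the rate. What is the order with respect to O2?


rate ∝ [O2]^n
rate ∝ [O2]^0
Order in O2: 0

0


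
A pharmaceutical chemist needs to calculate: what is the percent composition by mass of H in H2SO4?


M(H2SO4) = 2×1.008 + 1×32.07 + 4×16.0 = 98.086 g/mol
Mass of H = 2 × 1.008 = 2.016 g/mol
% H = 2.016/98.086 × 100 = 2.06%

2.06%


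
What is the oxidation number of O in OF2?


F is always -1; 2(-1) + x = 0, so O = +2
Oxidation number: +2

+2


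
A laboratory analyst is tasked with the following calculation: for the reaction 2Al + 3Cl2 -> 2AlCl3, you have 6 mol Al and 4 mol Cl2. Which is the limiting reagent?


Mole ratio available / coefficient:
  Al: 6/2 = 3.000
  Cl2: 4/3 = 1.333
Smaller ratio is limiting.

Cl2


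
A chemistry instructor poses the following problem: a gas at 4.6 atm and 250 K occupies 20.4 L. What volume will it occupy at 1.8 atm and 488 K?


P1V1/T1 = P2V2/T2
V2 = P1V1T2/(T1P2)
= 4.6×20.4×488/(250×1.8)
= 101.764 L

101.764 L


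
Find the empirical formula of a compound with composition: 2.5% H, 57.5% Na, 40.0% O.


Assume 100 g sample. Moles of each element:
  H: 2.5/1.008 = 2.48 mol
  Na: 57.5/22.99 = 2.501 mol
  O: 40.0/16.0 = 2.5 mol
Divide by smallest (2.48):
  H: 2.48/2.48 = 1.0
  Na: 2.501/2.48 = 1.01
  O: 2.5/2.48 = 1.01
Empirical formula: NaOH

NaOH


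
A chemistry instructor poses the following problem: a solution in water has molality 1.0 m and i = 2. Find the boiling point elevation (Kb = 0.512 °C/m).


ΔTb = Kb × m × i
= 0.512 × 1.0 × 2
= 1.024 °C

1.024 °C


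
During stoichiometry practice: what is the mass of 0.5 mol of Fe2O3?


M(Fe2O3) = 159.7 g/mol
mass = n × M = 0.5 × 159.7 = 79.85 g

79.85 g


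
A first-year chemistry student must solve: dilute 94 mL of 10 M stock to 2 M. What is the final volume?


C1V1 = C2V2
10 × 94 = 2 × V2
V2 = 940/2 = 470.0 mL

470.0 mL


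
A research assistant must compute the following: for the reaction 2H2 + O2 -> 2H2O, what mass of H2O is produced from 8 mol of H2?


Mole ratio H2O:H2 = 2:2
n(H2O) = 8 × 2/2 = 8.000 mol
mass = 8.000 × 18.02 = 144.16 g

144.16 g


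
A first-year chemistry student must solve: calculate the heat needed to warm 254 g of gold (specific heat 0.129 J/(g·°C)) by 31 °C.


q = mcΔT = 254 × 0.129 × 31
= 1015.75 J

1015.75 J


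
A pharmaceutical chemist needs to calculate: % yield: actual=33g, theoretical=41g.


% yield = actual/theoretical × 100
= 33/41 × 100
= 80.49%

80.49%


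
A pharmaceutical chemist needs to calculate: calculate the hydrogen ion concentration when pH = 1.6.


[H+] = 10^(-pH) = 10^(-1.6)
= 2.51×10^-2 M

2.51×10^-2 M


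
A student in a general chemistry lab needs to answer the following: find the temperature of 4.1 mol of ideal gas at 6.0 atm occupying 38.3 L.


PV = nRT  (R = 0.08206 L·atm/(mol·K))
T = PV/(nR) = 6.0×38.3/(4.1×0.08206)
= 229.80/0.336446
= 683.02 K

683.02 K


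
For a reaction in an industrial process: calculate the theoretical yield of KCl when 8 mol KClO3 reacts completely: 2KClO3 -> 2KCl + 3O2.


Mole ratio KCl:KClO3 = 2:2
n(KCl) = 8 × 2/2 = 8.000 mol
mass = 8.000 × 74.55 = 596.4 g

596.4 g


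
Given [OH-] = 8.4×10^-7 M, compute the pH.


pOH = -log10([OH-]) = -log10(8.4×10^-7)
= 7 - log10(8.4) = 6.08
pH = 14 - pOH = 14 - 6.08 = 7.92

7.92


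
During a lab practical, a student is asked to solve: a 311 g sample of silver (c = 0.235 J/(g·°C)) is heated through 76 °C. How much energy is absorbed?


q = mcΔT = 311 × 0.235 × 76
= 5554.46 J

5554.46 J


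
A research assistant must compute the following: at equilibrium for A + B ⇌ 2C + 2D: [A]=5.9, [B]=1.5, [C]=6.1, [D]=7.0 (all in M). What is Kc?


Kc = [C]^2[D]^2/([A][B])
= (6.1^2 × 7.0^2)/(5.9^1 × 1.5^1)
= 1823.29/8.85
= 206.0

206.0


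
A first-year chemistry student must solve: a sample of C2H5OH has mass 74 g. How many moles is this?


M(C2H5OH) = 46.07 g/mol
n = mass/M = 74/46.07 = 1.6063 mol

1.6063 mol


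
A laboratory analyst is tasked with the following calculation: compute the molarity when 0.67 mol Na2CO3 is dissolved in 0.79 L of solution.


M = n/V = 0.67/0.79 = 0.848 mol/L

0.848 M


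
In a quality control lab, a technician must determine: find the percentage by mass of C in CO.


M(CO) = 1×12.01 + 1×16.0 = 28.01 g/mol
Mass of C = 1 × 12.01 = 12.01 g/mol
% C = 12.01/28.01 × 100 = 42.88%

42.88%


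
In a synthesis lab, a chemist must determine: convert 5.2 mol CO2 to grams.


M(CO2) = 44.01 g/mol
mass = n × M = 5.2 × 44.01 = 228.85 g

228.85 g


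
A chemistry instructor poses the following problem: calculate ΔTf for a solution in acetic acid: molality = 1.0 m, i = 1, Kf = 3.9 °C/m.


ΔTf = Kf × m × i
= 3.9 × 1.0 × 1
= 3.9 °C

3.9 °C


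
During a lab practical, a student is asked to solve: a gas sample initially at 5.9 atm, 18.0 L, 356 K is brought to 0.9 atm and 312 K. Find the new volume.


P1V1/T1 = P2V2/T2
V2 = P1V1T2/(T1P2)
= 5.9×18.0×312/(356×0.9)
= 103.416 L

103.416 L


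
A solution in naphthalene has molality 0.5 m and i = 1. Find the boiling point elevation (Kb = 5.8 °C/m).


ΔTb = Kb × m × i
= 5.8 × 0.5 × 1
= 2.9 °C

2.9 °C


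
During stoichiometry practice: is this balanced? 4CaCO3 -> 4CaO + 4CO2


Equation: 4CaCO3 -> 4CaO + 4CO2
Check atoms: C: 4=4, Ca: 4=4, O: 12=12
Balanced

Yes, balanced


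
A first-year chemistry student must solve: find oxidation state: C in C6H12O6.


6x + 12(+1) + 6(-2) = 0, so x = +0
Oxidation number: +0

+0


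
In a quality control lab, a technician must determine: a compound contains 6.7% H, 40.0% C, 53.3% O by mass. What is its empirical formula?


Assume 100 g sample. Moles of each element:
  H: 6.7/1.008 = 6.647 mol
  C: 40.0/12.01 = 3.331 mol
  O: 53.3/16.0 = 3.331 mol
Divide by smallest (3.331):
  H: 6.647/3.331 = 2.0
  C: 3.331/3.331 = 1.0
  O: 3.331/3.331 = 1.0
Empirical formula: CH2O

CH2O


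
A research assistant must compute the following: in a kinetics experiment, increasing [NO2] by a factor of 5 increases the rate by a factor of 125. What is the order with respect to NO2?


rate ∝ [NO2]^n
5^n = 125 → n = 3
Order in NO2: 3

3


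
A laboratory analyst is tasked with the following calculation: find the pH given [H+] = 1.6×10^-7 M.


pH = -log10([H+]) = -log10(1.6×10^-7)
= 7 - log10(1.6)
= 7 - 0.2
= 6.8

6.8


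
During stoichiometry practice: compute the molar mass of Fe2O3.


M(Fe2O3) = 2×55.85 + 3×16.0
= 111.7 + 48.0
= 159.7 g/mol

159.7 g/mol


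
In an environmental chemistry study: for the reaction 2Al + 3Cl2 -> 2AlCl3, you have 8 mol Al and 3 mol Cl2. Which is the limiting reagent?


Mole ratio available / coefficient:
  Al: 8/2 = 4.000
  Cl2: 3/3 = 1.000
Smaller ratio is limiting.

Cl2


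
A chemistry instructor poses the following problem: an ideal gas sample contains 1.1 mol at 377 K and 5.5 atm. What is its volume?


PV = nRT  (R = 0.08206 L·atm/(mol·K))
V = nRT/P = 1.1×0.08206×377/5.5
= 6.187 L

6.187 L


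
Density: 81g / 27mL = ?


ρ = mass/volume
= 81/27
= 3.0 g/mL

3.0 g/mL


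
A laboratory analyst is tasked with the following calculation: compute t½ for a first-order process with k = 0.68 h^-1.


t½ = ln2/k = 0.693147/(0.68 h^-1)
= 1.019 h

1.019 h


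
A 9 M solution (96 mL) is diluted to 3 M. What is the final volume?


C1V1 = C2V2
9 × 96 = 3 × V2
V2 = 864/3 = 288.0 mL

288.0 mL


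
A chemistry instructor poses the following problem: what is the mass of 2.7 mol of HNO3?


M(HNO3) = 63.02 g/mol
mass = n × M = 2.7 × 63.02 = 170.15 g

170.15 g


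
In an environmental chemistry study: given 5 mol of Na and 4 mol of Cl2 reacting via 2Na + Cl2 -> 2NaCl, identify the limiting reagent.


Mole ratio available / coefficient:
  Na: 5/2 = 2.500
  Cl2: 4/1 = 4.000
Smaller ratio is limiting.

Na


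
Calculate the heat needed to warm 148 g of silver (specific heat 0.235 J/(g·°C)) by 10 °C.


q = mcΔT = 148 × 0.235 × 10
= 347.80 J

347.80 J


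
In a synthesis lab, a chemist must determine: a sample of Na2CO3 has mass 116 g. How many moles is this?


M(Na2CO3) = 105.99 g/mol
n = mass/M = 116/105.99 = 1.0944 mol

1.0944 mol


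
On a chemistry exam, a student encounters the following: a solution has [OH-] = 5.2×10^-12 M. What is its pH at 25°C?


pOH = -log10([OH-]) = -log10(5.2×10^-12)
= 12 - log10(5.2) = 11.28
pH = 14 - pOH = 14 - 11.28 = 2.72

2.72


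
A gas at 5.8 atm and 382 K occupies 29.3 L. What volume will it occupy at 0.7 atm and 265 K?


P1V1/T1 = P2V2/T2
V2 = P1V1T2/(T1P2)
= 5.8×29.3×265/(382×0.7)
= 168.415 L

168.415 L


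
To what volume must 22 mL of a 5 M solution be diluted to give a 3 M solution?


C1V1 = C2V2
5 × 22 = 3 × V2
V2 = 110/3 = 36.67 mL

36.67 mL


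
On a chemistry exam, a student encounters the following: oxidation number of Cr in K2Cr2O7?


2(+1) + 2x + 7(-2) = 0, so x = +6
Oxidation number: +6

+6


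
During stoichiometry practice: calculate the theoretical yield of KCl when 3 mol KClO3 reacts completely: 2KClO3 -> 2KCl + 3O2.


Mole ratio KCl:KClO3 = 2:2
n(KCl) = 3 × 2/2 = 3.000 mol
mass = 3.000 × 74.55 = 223.65 g

223.65 g


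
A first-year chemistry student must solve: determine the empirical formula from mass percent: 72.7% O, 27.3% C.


Assume 100 g sample. Moles of each element:
  O: 72.7/16.0 = 4.544 mol
  C: 27.3/12.01 = 2.273 mol
Divide by smallest (2.273):
  O: 4.544/2.273 = 2.0
  C: 2.273/2.273 = 1.0
Empirical formula: CO2

CO2


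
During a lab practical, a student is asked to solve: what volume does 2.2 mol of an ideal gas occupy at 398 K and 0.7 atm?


PV = nRT  (R = 0.08206 L·atm/(mol·K))
V = nRT/P = 2.2×0.08206×398/0.7
= 102.645 L

102.645 L


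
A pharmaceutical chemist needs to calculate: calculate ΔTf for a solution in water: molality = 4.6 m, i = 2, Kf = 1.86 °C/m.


ΔTf = Kf × m × i
= 1.86 × 4.6 × 2
= 17.112 °C

17.112 °C


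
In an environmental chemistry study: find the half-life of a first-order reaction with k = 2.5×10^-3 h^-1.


t½ = ln2/k = 0.693147/(2.5×10^-3 h^-1)
= 277.3 h

277.3 h


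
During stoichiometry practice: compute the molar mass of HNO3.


M(HNO3) = 1×1.008 + 1×14.01 + 3×16.0
= 1.01 + 14.01 + 48.0
= 63.02 g/mol

63.02 g/mol


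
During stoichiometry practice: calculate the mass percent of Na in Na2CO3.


M(Na2CO3) = 2×22.99 + 1×12.01 + 3×16.0 = 105.99 g/mol
Mass of Na = 2 × 22.99 = 45.98 g/mol
% Na = 45.98/105.99 × 100 = 43.38%

43.38%


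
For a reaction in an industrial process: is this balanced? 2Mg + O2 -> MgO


Equation: 2Mg + O2 -> MgO
Check atoms: Mg: 2≠1, O: 2≠1
Not balanced

No, not balanced


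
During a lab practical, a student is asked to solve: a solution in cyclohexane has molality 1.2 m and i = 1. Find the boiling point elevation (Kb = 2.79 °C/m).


ΔTb = Kb × m × i
= 2.79 × 1.2 × 1
= 3.348 °C

3.348 °C


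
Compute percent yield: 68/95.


% yield = actual/theoretical × 100
= 68/95 × 100
= 71.58%

71.58%


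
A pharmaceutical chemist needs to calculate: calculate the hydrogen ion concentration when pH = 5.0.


[H+] = 10^(-pH) = 10^(-5.0)
= 1.0×10^-5 M

1.0×10^-5 M


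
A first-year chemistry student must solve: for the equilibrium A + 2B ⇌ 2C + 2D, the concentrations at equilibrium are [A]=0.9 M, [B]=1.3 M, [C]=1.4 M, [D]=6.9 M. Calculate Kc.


Kc = [C]^2[D]^2/([A][B]^2)
= (1.4^2 × 6.9^2)/(0.9^1 × 1.3^2)
= 93.3156/1.521
= 61.35

61.35


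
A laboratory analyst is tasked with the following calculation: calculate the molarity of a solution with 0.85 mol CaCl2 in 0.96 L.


M = n/V = 0.85/0.96 = 0.885 mol/L

0.885 M


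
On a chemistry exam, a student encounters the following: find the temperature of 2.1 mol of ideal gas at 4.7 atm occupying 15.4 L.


PV = nRT  (R = 0.08206 L·atm/(mol·K))
T = PV/(nR) = 4.7×15.4/(2.1×0.08206)
= 72.38/0.172326
= 420.02 K

420.02 K


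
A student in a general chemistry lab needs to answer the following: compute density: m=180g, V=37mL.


ρ = mass/volume
= 180/37
= 4.865 g/mL

4.865 g/mL


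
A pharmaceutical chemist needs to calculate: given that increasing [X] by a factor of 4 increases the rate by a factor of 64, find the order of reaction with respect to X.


rate ∝ [X]^n
4^n = 64 → n = 3
Order in X: 3

3


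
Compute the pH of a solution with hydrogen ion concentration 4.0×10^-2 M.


pH = -log10([H+]) = -log10(4.0×10^-2)
= 2 - log10(4.0)
= 2 - 0.6
= 1.4

1.4


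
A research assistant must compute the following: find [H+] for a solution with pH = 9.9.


[H+] = 10^(-pH) = 10^(-9.9)
= 1.26×10^-10 M

1.26×10^-10 M


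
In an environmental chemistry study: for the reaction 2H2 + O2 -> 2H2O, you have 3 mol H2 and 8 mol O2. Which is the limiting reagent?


Mole ratio available / coefficient:
  H2: 3/2 = 1.500
  O2: 8/1 = 8.000
Smaller ratio is limiting.

H2


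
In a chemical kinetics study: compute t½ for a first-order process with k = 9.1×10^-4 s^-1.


t½ = ln2/k = 0.693147/(9.1×10^-4 s^-1)
= 761.7 s

761.7 s


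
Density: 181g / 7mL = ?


ρ = mass/volume
= 181/7
= 25.857 g/mL

25.857 g/mL


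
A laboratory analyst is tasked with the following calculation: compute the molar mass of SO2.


M(SO2) = 1×32.07 + 2×16.0
= 32.07 + 32.0
= 64.07 g/mol

64.07 g/mol


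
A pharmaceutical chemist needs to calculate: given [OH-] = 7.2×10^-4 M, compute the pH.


pOH = -log10([OH-]) = -log10(7.2×10^-4)
= 4 - log10(7.2) = 3.14
pH = 14 - pOH = 14 - 3.14 = 10.86

10.86


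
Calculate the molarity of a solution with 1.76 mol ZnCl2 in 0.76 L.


M = n/V = 1.76/0.76 = 2.316 mol/L

2.316 M


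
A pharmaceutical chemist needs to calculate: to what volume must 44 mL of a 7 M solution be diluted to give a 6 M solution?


C1V1 = C2V2
7 × 44 = 6 × V2
V2 = 308/6 = 51.33 mL

51.33 mL


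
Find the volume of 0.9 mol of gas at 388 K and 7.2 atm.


PV = nRT  (R = 0.08206 L·atm/(mol·K))
V = nRT/P = 0.9×0.08206×388/7.2
= 3.98 L

3.98 L


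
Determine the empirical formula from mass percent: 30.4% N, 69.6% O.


Assume 100 g sample. Moles of each element:
  N: 30.4/14.01 = 2.17 mol
  O: 69.6/16.0 = 4.35 mol
Divide by smallest (2.17):
  N: 2.17/2.17 = 1.0
  O: 4.35/2.17 = 2.0
Empirical formula: NO2

NO2


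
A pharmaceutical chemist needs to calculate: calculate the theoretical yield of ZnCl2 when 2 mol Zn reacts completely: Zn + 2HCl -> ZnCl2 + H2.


Mole ratio ZnCl2:Zn = 1:1
n(ZnCl2) = 2 × 1/1 = 2.000 mol
mass = 2.000 × 136.28 = 272.56 g

272.56 g


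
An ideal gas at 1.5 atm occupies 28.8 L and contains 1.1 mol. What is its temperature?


PV = nRT  (R = 0.08206 L·atm/(mol·K))
T = PV/(nR) = 1.5×28.8/(1.1×0.08206)
= 43.20/0.090266
= 478.59 K

478.59 K


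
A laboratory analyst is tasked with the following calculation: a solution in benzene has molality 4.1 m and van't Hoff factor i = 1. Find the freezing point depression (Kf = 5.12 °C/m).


ΔTf = Kf × m × i
= 5.12 × 4.1 × 1
= 20.992 °C

20.992 °C


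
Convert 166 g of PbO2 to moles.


M(PbO2) = 239.2 g/mol
n = mass/M = 166/239.2 = 0.694 mol

0.694 mol


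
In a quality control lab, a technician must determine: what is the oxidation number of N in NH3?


x + 3(+1) = 0, so x = -3
Oxidation number: -3

-3


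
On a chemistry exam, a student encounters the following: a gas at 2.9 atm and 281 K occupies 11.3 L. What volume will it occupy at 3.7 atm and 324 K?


P1V1/T1 = P2V2/T2
V2 = P1V1T2/(T1P2)
= 2.9×11.3×324/(281×3.7)
= 10.212 L

10.212 L


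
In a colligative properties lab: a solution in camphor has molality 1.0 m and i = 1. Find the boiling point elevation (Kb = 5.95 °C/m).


ΔTb = Kb × m × i
= 5.95 × 1.0 × 1
= 5.95 °C

5.95 °C


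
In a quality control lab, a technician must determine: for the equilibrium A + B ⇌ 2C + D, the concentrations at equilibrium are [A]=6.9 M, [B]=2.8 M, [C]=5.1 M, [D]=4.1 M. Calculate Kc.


Kc = [C]^2[D]/([A][B])
= (5.1^2 × 4.1^1)/(6.9^1 × 2.8^1)
= 106.641/19.32
= 5.520

5.520


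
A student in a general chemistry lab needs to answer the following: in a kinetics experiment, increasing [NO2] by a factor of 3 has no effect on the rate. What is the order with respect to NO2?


rate ∝ [NO2]^n
rate ∝ [NO2]^0
Order in NO2: 0

0


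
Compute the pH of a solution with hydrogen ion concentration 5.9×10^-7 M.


pH = -log10([H+]) = -log10(5.9×10^-7)
= 7 - log10(5.9)
= 7 - 0.77
= 6.23

6.23


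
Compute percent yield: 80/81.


% yield = actual/theoretical × 100
= 80/81 × 100
= 98.77%

98.77%


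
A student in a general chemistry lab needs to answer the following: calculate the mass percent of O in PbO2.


M(PbO2) = 1×207.2 + 2×16.0 = 239.20 g/mol
Mass of O = 2 × 16.0 = 32.00 g/mol
% O = 32.00/239.20 × 100 = 13.38%

13.38%


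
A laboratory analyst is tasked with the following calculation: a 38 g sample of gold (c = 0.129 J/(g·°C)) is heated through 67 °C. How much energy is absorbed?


q = mcΔT = 38 × 0.129 × 67
= 328.43 J

328.43 J


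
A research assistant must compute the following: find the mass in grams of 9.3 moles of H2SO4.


M(H2SO4) = 98.09 g/mol
mass = n × M = 9.3 × 98.09 = 912.24 g

912.24 g


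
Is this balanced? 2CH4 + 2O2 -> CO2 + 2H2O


Equation: 2CH4 + 2O2 -> CO2 + 2H2O
Check atoms: C: 2≠1, H: 8≠4, O: 4=4
Not balanced

No, not balanced


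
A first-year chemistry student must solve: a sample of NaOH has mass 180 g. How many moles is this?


M(NaOH) = 40.0 g/mol
n = mass/M = 180/40.0 = 4.5 mol

4.5 mol


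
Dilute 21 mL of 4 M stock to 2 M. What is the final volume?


C1V1 = C2V2
4 × 21 = 2 × V2
V2 = 84/2 = 42.0 mL

42.0 mL


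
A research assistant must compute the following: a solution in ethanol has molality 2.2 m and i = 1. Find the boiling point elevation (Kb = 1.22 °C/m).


ΔTb = Kb × m × i
= 1.22 × 2.2 × 1
= 2.684 °C

2.684 °C


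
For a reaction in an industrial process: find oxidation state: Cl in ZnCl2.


halide: -1
Oxidation number: -1

-1


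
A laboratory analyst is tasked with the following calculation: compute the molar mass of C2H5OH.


M(C2H5OH) = 2×12.01 + 6×1.008 + 1×16.0
= 24.02 + 6.05 + 16.0
= 46.07 g/mol

46.07 g/mol


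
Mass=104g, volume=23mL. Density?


ρ = mass/volume
= 104/23
= 4.522 g/mL

4.522 g/mL


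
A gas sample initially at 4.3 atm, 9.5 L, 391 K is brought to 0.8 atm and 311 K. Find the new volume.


P1V1/T1 = P2V2/T2
V2 = P1V1T2/(T1P2)
= 4.3×9.5×311/(391×0.8)
= 40.615 L

40.615 L


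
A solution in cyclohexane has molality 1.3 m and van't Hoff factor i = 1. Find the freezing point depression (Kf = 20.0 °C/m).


ΔTf = Kf × m × i
= 20.0 × 1.3 × 1
= 26.0 °C

26.0 °C


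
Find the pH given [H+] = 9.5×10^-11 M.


pH = -log10([H+]) = -log10(9.5×10^-11)
= 11 - log10(9.5)
= 11 - 0.98
= 10.02

10.02


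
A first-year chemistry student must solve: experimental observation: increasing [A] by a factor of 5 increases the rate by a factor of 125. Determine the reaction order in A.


rate ∝ [A]^n
5^n = 125 → n = 3
Order in A: 3

3


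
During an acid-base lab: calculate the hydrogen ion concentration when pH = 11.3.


[H+] = 10^(-pH) = 10^(-11.3)
= 5.01×10^-12 M

5.01×10^-12 M


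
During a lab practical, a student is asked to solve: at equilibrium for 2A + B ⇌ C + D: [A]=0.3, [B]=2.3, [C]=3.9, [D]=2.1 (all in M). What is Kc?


Kc = [C][D]/([A]^2[B])
= (3.9^1 × 2.1^1)/(0.3^2 × 2.3^1)
= 8.19/0.207
= 39.57

39.57


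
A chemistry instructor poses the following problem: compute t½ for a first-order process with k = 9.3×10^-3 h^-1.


t½ = ln2/k = 0.693147/(9.3×10^-3 h^-1)
= 74.53 h

74.53 h


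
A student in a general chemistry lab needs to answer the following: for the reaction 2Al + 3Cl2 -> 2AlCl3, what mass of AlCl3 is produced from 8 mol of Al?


Mole ratio AlCl3:Al = 2:2
n(AlCl3) = 8 × 2/2 = 8.000 mol
mass = 8.000 × 133.33 = 1066.64 g

1066.64 g


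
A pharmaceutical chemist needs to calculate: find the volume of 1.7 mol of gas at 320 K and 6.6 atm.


PV = nRT  (R = 0.08206 L·atm/(mol·K))
V = nRT/P = 1.7×0.08206×320/6.6
= 6.764 L

6.764 L


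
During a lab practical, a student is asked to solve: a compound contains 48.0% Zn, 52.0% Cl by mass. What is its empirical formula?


Assume 100 g sample. Moles of each element:
  Zn: 48.0/65.38 = 0.734 mol
  Cl: 52.0/35.45 = 1.467 mol
Divide by smallest (0.734):
  Zn: 0.734/0.734 = 1.0
  Cl: 1.467/0.734 = 2.0
Empirical formula: ZnCl2

ZnCl2


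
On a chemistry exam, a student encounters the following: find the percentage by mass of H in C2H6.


M(C2H6) = 2×12.01 + 6×1.008 = 30.068 g/mol
Mass of H = 6 × 1.008 = 6.048 g/mol
% H = 6.048/30.068 × 100 = 20.11%

20.11%


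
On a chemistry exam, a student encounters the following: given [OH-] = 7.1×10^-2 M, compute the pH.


pOH = -log10([OH-]) = -log10(7.1×10^-2)
= 2 - log10(7.1) = 1.15
pH = 14 - pOH = 14 - 1.15 = 12.85

12.85


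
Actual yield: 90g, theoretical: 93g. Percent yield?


% yield = actual/theoretical × 100
= 90/93 × 100
= 96.77%

96.77%


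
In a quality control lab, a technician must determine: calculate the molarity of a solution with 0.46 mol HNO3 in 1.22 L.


M = n/V = 0.46/1.22 = 0.377 mol/L

0.377 M


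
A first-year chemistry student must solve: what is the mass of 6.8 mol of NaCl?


M(NaCl) = 58.44 g/mol
mass = n × M = 6.8 × 58.44 = 397.39 g

397.39 g


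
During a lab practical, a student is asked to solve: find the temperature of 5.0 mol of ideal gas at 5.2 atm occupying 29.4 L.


PV = nRT  (R = 0.08206 L·atm/(mol·K))
T = PV/(nR) = 5.2×29.4/(5.0×0.08206)
= 152.88/0.410300
= 372.61 K

372.61 K


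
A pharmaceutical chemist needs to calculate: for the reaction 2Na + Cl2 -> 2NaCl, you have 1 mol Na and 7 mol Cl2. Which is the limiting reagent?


Mole ratio available / coefficient:
  Na: 1/2 = 0.500
  Cl2: 7/1 = 7.000
Smaller ratio is limiting.

Na


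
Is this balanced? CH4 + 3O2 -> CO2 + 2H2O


Equation: CH4 + 3O2 -> CO2 + 2H2O
Check atoms: C: 1=1, H: 4=4, O: 6≠4
Not balanced

No, not balanced


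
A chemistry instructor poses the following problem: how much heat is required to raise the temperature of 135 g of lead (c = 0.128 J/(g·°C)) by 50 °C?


q = mcΔT = 135 × 0.128 × 50
= 864.00 J

864.00 J


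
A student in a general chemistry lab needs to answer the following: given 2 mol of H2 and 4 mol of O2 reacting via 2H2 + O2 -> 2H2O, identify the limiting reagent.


Mole ratio available / coefficient:
  H2: 2/2 = 1.000
  O2: 4/1 = 4.000
Smaller ratio is limiting.

H2


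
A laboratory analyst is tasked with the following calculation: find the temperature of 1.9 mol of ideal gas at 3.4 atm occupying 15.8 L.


PV = nRT  (R = 0.08206 L·atm/(mol·K))
T = PV/(nR) = 3.4×15.8/(1.9×0.08206)
= 53.72/0.155914
= 344.55 K

344.55 K


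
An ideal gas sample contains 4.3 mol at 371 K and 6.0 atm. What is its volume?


PV = nRT  (R = 0.08206 L·atm/(mol·K))
V = nRT/P = 4.3×0.08206×371/6.0
= 21.818 L

21.818 L


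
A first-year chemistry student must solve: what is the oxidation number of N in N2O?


2x + (-2) = 0, so x = +1
Oxidation number: +1

+1


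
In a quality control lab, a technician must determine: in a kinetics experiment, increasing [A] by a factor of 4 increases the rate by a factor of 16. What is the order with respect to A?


rate ∝ [A]^n
4^n = 16 → n = 2
Order in A: 2

2


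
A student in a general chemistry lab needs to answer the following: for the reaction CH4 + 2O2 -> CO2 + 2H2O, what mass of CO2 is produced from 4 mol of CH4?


Mole ratio CO2:CH4 = 1:1
n(CO2) = 4 × 1/1 = 4.000 mol
mass = 4.000 × 44.01 = 176.04 g

176.04 g


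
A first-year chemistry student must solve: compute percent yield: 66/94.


% yield = actual/theoretical × 100
= 66/94 × 100
= 70.21%

70.21%


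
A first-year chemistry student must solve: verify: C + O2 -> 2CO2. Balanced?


Equation: C + O2 -> 2CO2
Check atoms: C: 1≠2, O: 2≠4
Not balanced

No, not balanced


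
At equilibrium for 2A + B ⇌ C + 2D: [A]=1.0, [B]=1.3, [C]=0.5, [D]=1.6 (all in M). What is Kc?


Kc = [C][D]^2/([A]^2[B])
= (0.5^1 × 1.6^2)/(1.0^2 × 1.3^1)
= 1.28/1.3
= 0.9846

0.9846
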